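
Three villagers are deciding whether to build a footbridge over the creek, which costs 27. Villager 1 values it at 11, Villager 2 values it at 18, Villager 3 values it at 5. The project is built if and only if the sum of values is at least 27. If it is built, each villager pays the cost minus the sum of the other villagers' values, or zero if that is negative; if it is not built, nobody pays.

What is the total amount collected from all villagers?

Total value 34 ≥ cost 27, so it is built.
Villager 1: others sum to 23; max(0, 27 - 23) = 4.
Villager 2: others sum to 16; max(0, 27 - 16) = 11.
Villager 3: others sum to 29; max(0, 27 - 29) = 0.
Total collected = 4 + 11 + 0 = 15.

15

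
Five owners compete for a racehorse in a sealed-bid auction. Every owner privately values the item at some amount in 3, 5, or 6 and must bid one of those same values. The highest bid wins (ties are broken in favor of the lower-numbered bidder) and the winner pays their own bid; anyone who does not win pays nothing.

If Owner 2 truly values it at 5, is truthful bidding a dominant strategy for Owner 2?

Check each profile of the others' bids and compare truth against every alternative bid.
Others bid (3, 3, 3, 3): truth gives 0, best alternative gives 0.
Others bid (3, 3, 3, 5): truth gives 0, best alternative gives 0.
Others bid (3, 3, 3, 6): truth gives 0, best alternative gives 0.
Others bid (3, 3, 5, 3): truth gives 0, best alternative gives 0.
Others bid (3, 3, 5, 5): truth gives 0, best alternative gives 0.
Others bid (3, 3, 5, 6): truth gives 0, best alternative gives 0.
(Remaining 75 profiles checked similarly; truth is weakly best in each.)
In every case the truthful bid is at least as good as any alternative, so it is a dominant strategy.

Yes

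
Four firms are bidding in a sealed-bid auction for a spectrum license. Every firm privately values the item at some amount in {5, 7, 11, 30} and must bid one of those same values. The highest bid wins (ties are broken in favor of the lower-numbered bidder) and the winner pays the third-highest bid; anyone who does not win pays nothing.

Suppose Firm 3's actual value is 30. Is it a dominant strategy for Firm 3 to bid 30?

Yes

Check each profile of the others' bids and compare truth against every alternative bid.
Others bid (5, 5, 30): truth gives 25, best alternative gives 0.
Others bid (5, 11, 5): truth gives 25, best alternative gives 0.
Others bid (11, 5, 5): truth gives 25, best alternative gives 0.
Others bid (5, 7, 30): truth gives 23, best alternative gives 0.
Others bid (5, 11, 7): truth gives 23, best alternative gives 0.
Others bid (7, 5, 30): truth gives 23, best alternative gives 0.
(Remaining 58 profiles checked similarly; truth is weakly best in each.)
In every case the truthful bid is at least as good as any alternative, so it is a dominant strategy.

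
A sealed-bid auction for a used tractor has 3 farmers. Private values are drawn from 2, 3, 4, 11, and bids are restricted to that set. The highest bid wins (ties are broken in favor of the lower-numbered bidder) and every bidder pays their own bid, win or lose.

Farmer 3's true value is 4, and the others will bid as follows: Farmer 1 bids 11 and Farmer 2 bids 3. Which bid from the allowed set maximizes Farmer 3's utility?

2

Bid 2: loses but pays 2, utility -2.
Bid 3: loses but pays 3, utility -3.
Bid 4: loses but pays 4, utility -4.
Bid 11: loses but pays 11, utility -11.
The best choice is 2 with utility -2.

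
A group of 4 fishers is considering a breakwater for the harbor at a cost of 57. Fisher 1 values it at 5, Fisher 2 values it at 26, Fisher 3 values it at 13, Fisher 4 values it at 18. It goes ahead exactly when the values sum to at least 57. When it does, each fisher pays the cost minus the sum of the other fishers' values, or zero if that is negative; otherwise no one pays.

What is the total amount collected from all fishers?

42

Total value 62 ≥ cost 57, so it is built.
Fisher 1: others sum to 57; max(0, 57 - 57) = 0.
Fisher 2: others sum to 36; max(0, 57 - 36) = 21.
Fisher 3: others sum to 49; max(0, 57 - 49) = 8.
Fisher 4: others sum to 44; max(0, 57 - 44) = 13.
Total collected = 0 + 21 + 8 + 13 = 42.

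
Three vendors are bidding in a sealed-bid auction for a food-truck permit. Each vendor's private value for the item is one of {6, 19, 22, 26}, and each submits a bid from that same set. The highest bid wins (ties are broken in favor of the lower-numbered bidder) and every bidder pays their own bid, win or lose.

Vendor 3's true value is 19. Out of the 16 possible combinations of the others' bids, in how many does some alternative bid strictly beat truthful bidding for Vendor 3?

Others bid (6, 19): truth gives -19; bid 22 gives -3 > -19. Violating.
Others bid (6, 22): truth gives -19; bid 6 gives -6 > -19. Violating.
Others bid (6, 26): truth gives -19; bid 6 gives -6 > -19. Violating.
Others bid (19, 6): truth gives -19; bid 22 gives -3 > -19. Violating.
Others bid (6, 6): truth gives 0; no alternative beats it.
(Checking all 16 profiles: 15 have a profitable deviation, 1 does not.)

15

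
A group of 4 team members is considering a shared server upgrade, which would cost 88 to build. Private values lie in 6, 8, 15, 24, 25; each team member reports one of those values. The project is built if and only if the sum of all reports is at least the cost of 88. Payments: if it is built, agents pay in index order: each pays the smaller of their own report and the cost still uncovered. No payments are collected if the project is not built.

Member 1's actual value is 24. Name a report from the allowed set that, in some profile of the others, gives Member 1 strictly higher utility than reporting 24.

Suppose Member 2 reports 24, Member 3 reports 24 and Member 4 reports 25.
Report 24: project built, pays 24, utility 24 - 24 = 0.
Report 15: project built, pays 15, utility 24 - 15 = 9.
So reporting 15 beats truth here (9 > 0).

15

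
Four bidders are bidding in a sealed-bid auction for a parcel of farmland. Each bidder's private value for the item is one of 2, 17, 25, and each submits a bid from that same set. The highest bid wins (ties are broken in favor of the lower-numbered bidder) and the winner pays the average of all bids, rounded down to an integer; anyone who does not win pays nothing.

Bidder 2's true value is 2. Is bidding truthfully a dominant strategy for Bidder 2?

Yes

Check each profile of the others' bids and compare truth against every alternative bid.
Others bid (2, 17, 17): truth gives 0, best alternative gives -11.
Others bid (2, 2, 17): truth gives 0, best alternative gives -7.
Others bid (2, 17, 2): truth gives 0, best alternative gives -7.
Others bid (2, 2, 2): truth gives 0, best alternative gives -3.
Others bid (2, 2, 25): truth gives 0, best alternative gives 0.
Others bid (2, 17, 25): truth gives 0, best alternative gives 0.
(Remaining 21 profiles checked similarly; truth is weakly best in each.)
In every case the truthful bid is at least as good as any alternative, so it is a dominant strategy.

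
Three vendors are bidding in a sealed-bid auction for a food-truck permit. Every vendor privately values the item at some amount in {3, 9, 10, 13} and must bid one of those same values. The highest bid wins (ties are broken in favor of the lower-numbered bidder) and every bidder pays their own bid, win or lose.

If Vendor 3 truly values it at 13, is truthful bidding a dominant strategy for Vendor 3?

No

Consider the case where Vendor 1 bids 3 and Vendor 2 bids 3.
Truthful bid 13: wins, pays 13, utility 13 - 13 = 0.
Bid 9 instead: wins, pays 9, utility 13 - 9 = 4.
Since 4 > 0, bidding 9 is strictly better here, so truthful bidding is not dominant.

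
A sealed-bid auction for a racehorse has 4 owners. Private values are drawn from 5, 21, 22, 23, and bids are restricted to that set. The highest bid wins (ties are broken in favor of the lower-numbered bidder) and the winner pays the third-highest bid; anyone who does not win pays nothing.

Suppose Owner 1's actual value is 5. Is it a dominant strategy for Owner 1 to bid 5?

Check each profile of the others' bids and compare truth against every alternative bid.
Others bid (5, 21, 21): truth gives 0, best alternative gives -16.
Others bid (21, 5, 21): truth gives 0, best alternative gives -16.
Others bid (21, 21, 5): truth gives 0, best alternative gives -16.
Others bid (21, 21, 21): truth gives 0, best alternative gives -16.
Others bid (5, 5, 5): truth gives 0, best alternative gives 0.
Others bid (5, 5, 21): truth gives 0, best alternative gives 0.
(Remaining 58 profiles checked similarly; truth is weakly best in each.)
In every case the truthful bid is at least as good as any alternative, so it is a dominant strategy.

Yes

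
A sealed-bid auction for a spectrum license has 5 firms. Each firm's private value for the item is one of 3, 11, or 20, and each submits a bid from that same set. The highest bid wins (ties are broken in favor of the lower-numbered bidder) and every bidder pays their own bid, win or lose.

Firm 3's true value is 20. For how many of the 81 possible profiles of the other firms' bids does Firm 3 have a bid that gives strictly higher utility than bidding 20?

49

Others bid (3, 3, 3, 3): truth gives 0; bid 11 gives 9 > 0. Violating.
Others bid (3, 3, 3, 11): truth gives 0; bid 11 gives 9 > 0. Violating.
Others bid (3, 3, 11, 3): truth gives 0; bid 11 gives 9 > 0. Violating.
Others bid (3, 3, 11, 11): truth gives 0; bid 11 gives 9 > 0. Violating.
Others bid (3, 3, 3, 20): truth gives 0; no alternative beats it.
Others bid (3, 3, 11, 20): truth gives 0; no alternative beats it.
(Checking all 81 profiles: 49 have a profitable deviation, 32 do not.)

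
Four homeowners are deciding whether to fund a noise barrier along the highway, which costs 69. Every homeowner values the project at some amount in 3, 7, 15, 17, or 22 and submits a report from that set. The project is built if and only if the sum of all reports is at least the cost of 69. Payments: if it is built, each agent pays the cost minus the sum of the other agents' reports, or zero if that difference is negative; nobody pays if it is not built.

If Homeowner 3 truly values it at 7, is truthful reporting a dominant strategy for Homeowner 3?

Check each profile of the others' reports and compare truth against every alternative report.
Others report (22, 22, 22): truth gives 4, best alternative gives 4.
Others report (3, 3, 3): truth gives 0, best alternative gives 0.
Others report (3, 3, 7): truth gives 0, best alternative gives 0.
Others report (3, 3, 15): truth gives 0, best alternative gives 0.
Others report (3, 3, 17): truth gives 0, best alternative gives 0.
Others report (3, 3, 22): truth gives 0, best alternative gives 0.
(Remaining 119 profiles checked similarly; truth is weakly best in each.)
In every case the truthful report is at least as good as any alternative, so it is a dominant strategy.

Yes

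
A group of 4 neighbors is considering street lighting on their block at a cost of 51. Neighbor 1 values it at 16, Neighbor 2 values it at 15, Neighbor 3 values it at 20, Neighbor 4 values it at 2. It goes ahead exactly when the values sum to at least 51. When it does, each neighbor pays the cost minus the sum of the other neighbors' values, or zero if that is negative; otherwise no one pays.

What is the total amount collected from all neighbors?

Total value 53 ≥ cost 51, so it is built.
Neighbor 1: others sum to 37; max(0, 51 - 37) = 14.
Neighbor 2: others sum to 38; max(0, 51 - 38) = 13.
Neighbor 3: others sum to 33; max(0, 51 - 33) = 18.
Neighbor 4: others sum to 51; max(0, 51 - 51) = 0.
Total collected = 14 + 13 + 18 + 0 = 45.

45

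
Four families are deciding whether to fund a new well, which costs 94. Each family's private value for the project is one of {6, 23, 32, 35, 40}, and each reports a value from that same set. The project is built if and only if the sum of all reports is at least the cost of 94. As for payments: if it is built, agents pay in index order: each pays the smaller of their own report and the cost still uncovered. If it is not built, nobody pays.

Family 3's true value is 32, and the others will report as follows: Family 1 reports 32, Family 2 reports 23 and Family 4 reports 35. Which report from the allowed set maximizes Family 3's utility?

Report 6: project built, pays 6, utility 32 - 6 = 26.
Report 23: project built, pays 23, utility 32 - 23 = 9.
Report 32: project built, pays 32, utility 32 - 32 = 0.
Report 35: project built, pays 35, utility 32 - 35 = -3.
Report 40: project built, pays 39, utility 32 - 39 = -7.
The best choice is 6 with utility 26.

6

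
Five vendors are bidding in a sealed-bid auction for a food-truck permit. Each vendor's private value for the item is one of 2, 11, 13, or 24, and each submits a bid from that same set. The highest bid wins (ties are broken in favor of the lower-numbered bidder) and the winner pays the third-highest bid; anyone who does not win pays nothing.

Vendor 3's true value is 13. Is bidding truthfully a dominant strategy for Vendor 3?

Consider the case where Vendor 1 bids 2, Vendor 2 bids 2, Vendor 4 bids 2 and Vendor 5 bids 24.
Truthful bid 13: loses, pays 0, utility 0.
Bid 24 instead: wins, pays 2, utility 13 - 2 = 11.
Since 11 > 0, bidding 24 is strictly better here, so truthful bidding is not dominant.

No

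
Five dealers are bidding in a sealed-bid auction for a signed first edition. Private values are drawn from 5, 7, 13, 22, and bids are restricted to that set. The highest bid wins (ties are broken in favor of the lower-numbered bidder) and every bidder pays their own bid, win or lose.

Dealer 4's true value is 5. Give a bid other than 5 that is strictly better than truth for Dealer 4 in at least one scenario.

7

Suppose Dealer 1 bids 5, Dealer 2 bids 5, Dealer 3 bids 5 and Dealer 5 bids 5.
Bid 5: loses but pays 5, utility -5.
Bid 7: wins, pays 7, utility 5 - 7 = -2.
So bidding 7 beats truth here (-2 > -5).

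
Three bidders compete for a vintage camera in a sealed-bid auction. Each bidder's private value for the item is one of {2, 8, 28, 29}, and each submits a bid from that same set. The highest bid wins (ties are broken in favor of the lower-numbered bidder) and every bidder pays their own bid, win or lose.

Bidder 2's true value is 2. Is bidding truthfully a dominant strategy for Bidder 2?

Yes

Check each profile of the others' bids and compare truth against every alternative bid.
Others bid (2, 28): truth gives -2, best alternative gives -8.
Others bid (2, 29): truth gives -2, best alternative gives -8.
Others bid (8, 2): truth gives -2, best alternative gives -8.
Others bid (8, 8): truth gives -2, best alternative gives -8.
Others bid (8, 28): truth gives -2, best alternative gives -8.
Others bid (8, 29): truth gives -2, best alternative gives -8.
(Remaining 10 profiles checked similarly; truth is weakly best in each.)
In every case the truthful bid is at least as good as any alternative, so it is a dominant strategy.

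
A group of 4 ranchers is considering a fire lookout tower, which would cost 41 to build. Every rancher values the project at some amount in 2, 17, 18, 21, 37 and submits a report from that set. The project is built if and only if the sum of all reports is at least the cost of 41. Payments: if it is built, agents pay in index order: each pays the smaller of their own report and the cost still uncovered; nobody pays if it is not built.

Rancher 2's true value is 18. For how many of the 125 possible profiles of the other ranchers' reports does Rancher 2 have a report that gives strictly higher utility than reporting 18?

Others report (2, 2, 21): truth gives 0; report 17 gives 1 > 0. Violating.
Others report (2, 2, 37): truth gives 0; report 2 gives 16 > 0. Violating.
Others report (2, 17, 17): truth gives 0; report 17 gives 1 > 0. Violating.
Others report (2, 17, 18): truth gives 0; report 17 gives 1 > 0. Violating.
Others report (2, 2, 2): truth gives 0; no alternative beats it.
Others report (2, 2, 17): truth gives 0; no alternative beats it.
(Checking all 125 profiles: 118 have a profitable deviation, 7 do not.)

118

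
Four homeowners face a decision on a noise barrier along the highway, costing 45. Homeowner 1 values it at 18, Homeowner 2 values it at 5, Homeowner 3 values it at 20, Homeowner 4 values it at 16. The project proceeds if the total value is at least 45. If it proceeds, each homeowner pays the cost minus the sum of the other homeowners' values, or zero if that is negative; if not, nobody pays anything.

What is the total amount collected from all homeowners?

Total value 59 ≥ cost 45, so it is built.
Homeowner 1: others sum to 41; max(0, 45 - 41) = 4.
Homeowner 2: others sum to 54; max(0, 45 - 54) = 0.
Homeowner 3: others sum to 39; max(0, 45 - 39) = 6.
Homeowner 4: others sum to 43; max(0, 45 - 43) = 2.
Total collected = 4 + 0 + 6 + 2 = 12.

12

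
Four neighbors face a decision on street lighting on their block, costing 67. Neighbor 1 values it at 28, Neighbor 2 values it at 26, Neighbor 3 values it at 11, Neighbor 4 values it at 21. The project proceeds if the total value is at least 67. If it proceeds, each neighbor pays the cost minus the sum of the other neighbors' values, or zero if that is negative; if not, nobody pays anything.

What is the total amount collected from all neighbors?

18

Total value 86 ≥ cost 67, so it is built.
Neighbor 1: others sum to 58; max(0, 67 - 58) = 9.
Neighbor 2: others sum to 60; max(0, 67 - 60) = 7.
Neighbor 3: others sum to 75; max(0, 67 - 75) = 0.
Neighbor 4: others sum to 65; max(0, 67 - 65) = 2.
Total collected = 9 + 7 + 0 + 2 = 18.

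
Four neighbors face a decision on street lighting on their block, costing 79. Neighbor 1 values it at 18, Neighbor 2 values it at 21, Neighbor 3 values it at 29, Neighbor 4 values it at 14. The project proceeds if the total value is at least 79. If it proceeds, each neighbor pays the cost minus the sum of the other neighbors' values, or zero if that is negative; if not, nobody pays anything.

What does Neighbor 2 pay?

18

Total value 82 ≥ cost 79, so the project is built.
The other neighbors' values sum to 61.
Cost minus that sum is 79 - 61 = 18.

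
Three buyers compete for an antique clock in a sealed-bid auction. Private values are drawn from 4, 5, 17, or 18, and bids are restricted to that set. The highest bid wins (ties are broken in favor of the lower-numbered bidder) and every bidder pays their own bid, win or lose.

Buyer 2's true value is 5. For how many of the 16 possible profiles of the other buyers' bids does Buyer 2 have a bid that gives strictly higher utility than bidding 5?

14

Others bid (4, 17): truth gives -5; bid 4 gives -4 > -5. Violating.
Others bid (4, 18): truth gives -5; bid 4 gives -4 > -5. Violating.
Others bid (5, 4): truth gives -5; bid 4 gives -4 > -5. Violating.
Others bid (5, 5): truth gives -5; bid 4 gives -4 > -5. Violating.
Others bid (4, 4): truth gives 0; no alternative beats it.
Others bid (4, 5): truth gives 0; no alternative beats it.
(Checking all 16 profiles: 14 have a profitable deviation, 2 do not.)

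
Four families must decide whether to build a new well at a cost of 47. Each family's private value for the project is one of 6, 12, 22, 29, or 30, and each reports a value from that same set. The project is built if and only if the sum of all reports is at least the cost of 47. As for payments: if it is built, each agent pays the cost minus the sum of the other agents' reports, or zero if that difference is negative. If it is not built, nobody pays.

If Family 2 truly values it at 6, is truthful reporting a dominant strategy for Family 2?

Yes

Check each profile of the others' reports and compare truth against every alternative report.
Others report (12, 12, 12): truth gives 0, best alternative gives -5.
Others report (6, 12, 22): truth gives 0, best alternative gives -1.
Others report (6, 22, 12): truth gives 0, best alternative gives -1.
Others report (12, 6, 22): truth gives 0, best alternative gives -1.
Others report (12, 22, 6): truth gives 0, best alternative gives -1.
Others report (22, 6, 12): truth gives 0, best alternative gives -1.
(Remaining 119 profiles checked similarly; truth is weakly best in each.)
In every case the truthful report is at least as good as any alternative, so it is a dominant strategy.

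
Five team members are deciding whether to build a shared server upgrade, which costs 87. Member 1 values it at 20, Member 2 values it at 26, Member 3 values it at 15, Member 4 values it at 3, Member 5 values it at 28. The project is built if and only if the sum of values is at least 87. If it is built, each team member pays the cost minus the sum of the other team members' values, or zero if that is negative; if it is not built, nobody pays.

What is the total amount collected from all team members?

69

Total value 92 ≥ cost 87, so it is built.
Member 1: others sum to 72; max(0, 87 - 72) = 15.
Member 2: others sum to 66; max(0, 87 - 66) = 21.
Member 3: others sum to 77; max(0, 87 - 77) = 10.
Member 4: others sum to 89; max(0, 87 - 89) = 0.
Member 5: others sum to 64; max(0, 87 - 64) = 23.
Total collected = 15 + 21 + 10 + 0 + 23 = 69.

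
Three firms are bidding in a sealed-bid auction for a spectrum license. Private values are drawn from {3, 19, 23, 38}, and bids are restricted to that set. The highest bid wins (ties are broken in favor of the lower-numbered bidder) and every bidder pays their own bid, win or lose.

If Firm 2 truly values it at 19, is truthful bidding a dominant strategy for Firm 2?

No

Consider the case where Firm 1 bids 3 and Firm 3 bids 23.
Truthful bid 19: loses but pays 19, utility -19.
Bid 3 instead: loses but pays 3, utility -3.
Since -3 > -19, bidding 3 is strictly better here, so truthful bidding is not dominant.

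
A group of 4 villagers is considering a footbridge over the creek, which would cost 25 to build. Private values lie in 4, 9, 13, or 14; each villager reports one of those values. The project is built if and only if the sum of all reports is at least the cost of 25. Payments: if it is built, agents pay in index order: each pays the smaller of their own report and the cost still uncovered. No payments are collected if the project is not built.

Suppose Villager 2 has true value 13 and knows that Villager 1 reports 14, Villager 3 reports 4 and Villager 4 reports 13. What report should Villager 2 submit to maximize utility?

Report 4: project built, pays 4, utility 13 - 4 = 9.
Report 9: project built, pays 9, utility 13 - 9 = 4.
Report 13: project built, pays 11, utility 13 - 11 = 2.
Report 14: project built, pays 11, utility 13 - 11 = 2.
The best choice is 4 with utility 9.

4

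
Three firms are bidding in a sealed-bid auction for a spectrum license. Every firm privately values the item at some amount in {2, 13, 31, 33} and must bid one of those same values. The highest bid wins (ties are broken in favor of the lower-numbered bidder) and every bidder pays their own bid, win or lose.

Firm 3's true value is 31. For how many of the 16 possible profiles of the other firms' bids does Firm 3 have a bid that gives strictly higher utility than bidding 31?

Others bid (2, 2): truth gives 0; bid 13 gives 18 > 0. Violating.
Others bid (2, 31): truth gives -31; bid 2 gives -2 > -31. Violating.
Others bid (2, 33): truth gives -31; bid 2 gives -2 > -31. Violating.
Others bid (13, 31): truth gives -31; bid 2 gives -2 > -31. Violating.
Others bid (2, 13): truth gives 0; no alternative beats it.
Others bid (13, 2): truth gives 0; no alternative beats it.
(Checking all 16 profiles: 13 have a profitable deviation, 3 do not.)

13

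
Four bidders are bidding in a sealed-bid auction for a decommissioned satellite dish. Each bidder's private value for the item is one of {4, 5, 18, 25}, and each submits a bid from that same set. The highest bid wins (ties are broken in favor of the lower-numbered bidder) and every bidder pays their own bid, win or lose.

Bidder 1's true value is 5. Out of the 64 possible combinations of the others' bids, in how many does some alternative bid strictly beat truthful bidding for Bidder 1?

Others bid (4, 4, 4): truth gives 0; bid 4 gives 1 > 0. Violating.
Others bid (4, 4, 18): truth gives -5; bid 4 gives -4 > -5. Violating.
Others bid (4, 4, 25): truth gives -5; bid 4 gives -4 > -5. Violating.
Others bid (4, 5, 18): truth gives -5; bid 4 gives -4 > -5. Violating.
Others bid (4, 4, 5): truth gives 0; no alternative beats it.
Others bid (4, 5, 4): truth gives 0; no alternative beats it.
(Checking all 64 profiles: 57 have a profitable deviation, 7 do not.)

57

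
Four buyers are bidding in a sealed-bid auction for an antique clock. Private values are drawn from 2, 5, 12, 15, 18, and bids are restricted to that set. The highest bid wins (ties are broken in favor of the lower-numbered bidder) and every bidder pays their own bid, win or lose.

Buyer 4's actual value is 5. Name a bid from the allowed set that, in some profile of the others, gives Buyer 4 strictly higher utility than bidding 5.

Suppose Buyer 1 bids 2, Buyer 2 bids 2 and Buyer 3 bids 5.
Bid 5: loses but pays 5, utility -5.
Bid 2: loses but pays 2, utility -2.
So bidding 2 beats truth here (-2 > -5).

2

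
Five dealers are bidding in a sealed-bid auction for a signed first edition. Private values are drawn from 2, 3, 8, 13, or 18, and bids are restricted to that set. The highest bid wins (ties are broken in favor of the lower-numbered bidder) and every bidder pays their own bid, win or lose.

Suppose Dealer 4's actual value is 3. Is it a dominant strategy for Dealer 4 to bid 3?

Consider the case where Dealer 1 bids 2, Dealer 2 bids 2, Dealer 3 bids 2 and Dealer 5 bids 8.
Truthful bid 3: loses but pays 3, utility -3.
Bid 2 instead: loses but pays 2, utility -2.
Since -2 > -3, bidding 2 is strictly better here, so truthful bidding is not dominant.

No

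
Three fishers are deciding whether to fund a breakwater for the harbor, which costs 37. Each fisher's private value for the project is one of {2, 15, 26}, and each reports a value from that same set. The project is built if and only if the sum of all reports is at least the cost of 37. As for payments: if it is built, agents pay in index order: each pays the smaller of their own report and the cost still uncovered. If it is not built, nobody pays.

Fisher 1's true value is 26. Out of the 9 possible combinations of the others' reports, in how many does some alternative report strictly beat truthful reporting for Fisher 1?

6

Others report (2, 26): truth gives 0; report 15 gives 11 > 0. Violating.
Others report (15, 15): truth gives 0; report 15 gives 11 > 0. Violating.
Others report (15, 26): truth gives 0; report 2 gives 24 > 0. Violating.
Others report (26, 2): truth gives 0; report 15 gives 11 > 0. Violating.
Others report (2, 2): truth gives 0; no alternative beats it.
Others report (2, 15): truth gives 0; no alternative beats it.
(Checking all 9 profiles: 6 have a profitable deviation, 3 do not.)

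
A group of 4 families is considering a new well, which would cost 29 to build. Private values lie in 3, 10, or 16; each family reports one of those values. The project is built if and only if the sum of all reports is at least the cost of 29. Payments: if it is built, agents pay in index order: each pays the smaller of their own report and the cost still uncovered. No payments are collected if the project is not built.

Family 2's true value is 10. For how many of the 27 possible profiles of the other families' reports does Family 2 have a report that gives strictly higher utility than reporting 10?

Others report (3, 10, 16): truth gives 0; report 3 gives 7 > 0. Violating.
Others report (3, 16, 10): truth gives 0; report 3 gives 7 > 0. Violating.
Others report (3, 16, 16): truth gives 0; report 3 gives 7 > 0. Violating.
Others report (10, 3, 16): truth gives 0; report 3 gives 7 > 0. Violating.
Others report (3, 3, 3): truth gives 0; no alternative beats it.
Others report (3, 3, 10): truth gives 0; no alternative beats it.
(Checking all 27 profiles: 17 have a profitable deviation, 10 do not.)

17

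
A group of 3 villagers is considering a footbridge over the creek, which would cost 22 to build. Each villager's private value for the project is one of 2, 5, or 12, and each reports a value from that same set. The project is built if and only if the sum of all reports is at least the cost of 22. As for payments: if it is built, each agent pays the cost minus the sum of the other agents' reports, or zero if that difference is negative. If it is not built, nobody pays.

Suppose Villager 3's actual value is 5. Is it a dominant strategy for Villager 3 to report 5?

Check each profile of the others' reports and compare truth against every alternative report.
Others report (12, 12): truth gives 5, best alternative gives 5.
Others report (2, 2): truth gives 0, best alternative gives 0.
Others report (2, 5): truth gives 0, best alternative gives 0.
Others report (2, 12): truth gives 0, best alternative gives 0.
Others report (5, 2): truth gives 0, best alternative gives 0.
Others report (5, 5): truth gives 0, best alternative gives 0.
(Remaining 3 profiles checked similarly; truth is weakly best in each.)
In every case the truthful report is at least as good as any alternative, so it is a dominant strategy.

Yes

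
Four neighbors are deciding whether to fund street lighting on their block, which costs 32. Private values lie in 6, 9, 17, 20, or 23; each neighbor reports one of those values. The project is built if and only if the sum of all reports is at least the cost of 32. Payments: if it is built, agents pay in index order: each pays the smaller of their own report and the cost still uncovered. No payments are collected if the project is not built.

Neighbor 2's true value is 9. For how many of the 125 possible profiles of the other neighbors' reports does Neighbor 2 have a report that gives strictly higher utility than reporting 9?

118

Others report (6, 6, 17): truth gives 0; report 6 gives 3 > 0. Violating.
Others report (6, 6, 20): truth gives 0; report 6 gives 3 > 0. Violating.
Others report (6, 6, 23): truth gives 0; report 6 gives 3 > 0. Violating.
Others report (6, 9, 17): truth gives 0; report 6 gives 3 > 0. Violating.
Others report (6, 6, 6): truth gives 0; no alternative beats it.
Others report (6, 6, 9): truth gives 0; no alternative beats it.
(Checking all 125 profiles: 118 have a profitable deviation, 7 do not.)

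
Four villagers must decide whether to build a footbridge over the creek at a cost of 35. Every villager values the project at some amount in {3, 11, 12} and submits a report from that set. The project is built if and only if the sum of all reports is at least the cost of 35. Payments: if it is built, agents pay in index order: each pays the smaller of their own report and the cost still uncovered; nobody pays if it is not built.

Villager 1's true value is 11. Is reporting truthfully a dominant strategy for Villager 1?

No

Consider the case where Villager 2 reports 11, Villager 3 reports 11 and Villager 4 reports 11.
Truthful report 11: project built, pays 11, utility 11 - 11 = 0.
Report 3 instead: project built, pays 3, utility 11 - 3 = 8.
Since 8 > 0, reporting 3 is strictly better here, so truthful reporting is not dominant.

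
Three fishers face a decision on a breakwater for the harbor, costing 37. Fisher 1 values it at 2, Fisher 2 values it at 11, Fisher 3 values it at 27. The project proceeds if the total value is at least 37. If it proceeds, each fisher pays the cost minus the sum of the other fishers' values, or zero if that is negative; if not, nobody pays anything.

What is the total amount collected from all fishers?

Total value 40 ≥ cost 37, so it is built.
Fisher 1: others sum to 38; max(0, 37 - 38) = 0.
Fisher 2: others sum to 29; max(0, 37 - 29) = 8.
Fisher 3: others sum to 13; max(0, 37 - 13) = 24.
Total collected = 0 + 8 + 24 = 32.

32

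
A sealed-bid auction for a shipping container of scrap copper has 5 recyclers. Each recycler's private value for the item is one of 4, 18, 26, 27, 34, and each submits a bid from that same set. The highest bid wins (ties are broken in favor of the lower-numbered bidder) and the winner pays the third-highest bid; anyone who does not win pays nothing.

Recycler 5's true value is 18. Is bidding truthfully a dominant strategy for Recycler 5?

No

Consider the case where Recycler 1 bids 4, Recycler 2 bids 4, Recycler 3 bids 4 and Recycler 4 bids 18.
Truthful bid 18: loses, pays 0, utility 0.
Bid 26 instead: wins, pays 4, utility 18 - 4 = 14.
Since 14 > 0, bidding 26 is strictly better here, so truthful bidding is not dominant.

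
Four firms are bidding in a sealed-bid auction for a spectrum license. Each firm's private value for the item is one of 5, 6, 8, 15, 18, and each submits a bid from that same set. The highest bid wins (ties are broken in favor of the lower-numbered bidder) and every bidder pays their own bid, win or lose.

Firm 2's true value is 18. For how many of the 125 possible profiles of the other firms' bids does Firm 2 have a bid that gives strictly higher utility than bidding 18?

73

Others bid (5, 5, 5): truth gives 0; bid 6 gives 12 > 0. Violating.
Others bid (5, 5, 6): truth gives 0; bid 6 gives 12 > 0. Violating.
Others bid (5, 5, 8): truth gives 0; bid 8 gives 10 > 0. Violating.
Others bid (5, 5, 15): truth gives 0; bid 15 gives 3 > 0. Violating.
Others bid (5, 5, 18): truth gives 0; no alternative beats it.
Others bid (5, 6, 18): truth gives 0; no alternative beats it.
(Checking all 125 profiles: 73 have a profitable deviation, 52 do not.)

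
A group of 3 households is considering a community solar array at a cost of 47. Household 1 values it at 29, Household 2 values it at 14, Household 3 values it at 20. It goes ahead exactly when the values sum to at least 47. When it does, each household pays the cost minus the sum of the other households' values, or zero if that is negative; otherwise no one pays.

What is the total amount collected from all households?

17

Total value 63 ≥ cost 47, so it is built.
Household 1: others sum to 34; max(0, 47 - 34) = 13.
Household 2: others sum to 49; max(0, 47 - 49) = 0.
Household 3: others sum to 43; max(0, 47 - 43) = 4.
Total collected = 13 + 0 + 4 = 17.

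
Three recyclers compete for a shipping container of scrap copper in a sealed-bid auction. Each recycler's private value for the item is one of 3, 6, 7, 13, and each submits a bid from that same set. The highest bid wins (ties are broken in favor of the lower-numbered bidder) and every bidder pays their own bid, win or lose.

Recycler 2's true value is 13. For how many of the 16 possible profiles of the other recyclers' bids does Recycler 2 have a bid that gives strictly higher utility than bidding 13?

10

Others bid (3, 3): truth gives 0; bid 6 gives 7 > 0. Violating.
Others bid (3, 6): truth gives 0; bid 6 gives 7 > 0. Violating.
Others bid (3, 7): truth gives 0; bid 7 gives 6 > 0. Violating.
Others bid (6, 3): truth gives 0; bid 7 gives 6 > 0. Violating.
Others bid (3, 13): truth gives 0; no alternative beats it.
Others bid (6, 13): truth gives 0; no alternative beats it.
(Checking all 16 profiles: 10 have a profitable deviation, 6 do not.)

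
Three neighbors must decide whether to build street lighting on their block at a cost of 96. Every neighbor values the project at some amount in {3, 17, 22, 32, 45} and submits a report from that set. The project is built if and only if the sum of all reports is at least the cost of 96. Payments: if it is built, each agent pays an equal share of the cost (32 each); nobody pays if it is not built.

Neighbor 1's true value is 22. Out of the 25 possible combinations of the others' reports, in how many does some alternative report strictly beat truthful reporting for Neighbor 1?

Others report (32, 45): truth gives -10; report 3 gives 0 > -10. Violating.
Others report (45, 32): truth gives -10; report 3 gives 0 > -10. Violating.
Others report (45, 45): truth gives -10; report 3 gives 0 > -10. Violating.
Others report (3, 3): truth gives 0; no alternative beats it.
Others report (3, 17): truth gives 0; no alternative beats it.
(Checking all 25 profiles: 3 have a profitable deviation, 22 do not.)

3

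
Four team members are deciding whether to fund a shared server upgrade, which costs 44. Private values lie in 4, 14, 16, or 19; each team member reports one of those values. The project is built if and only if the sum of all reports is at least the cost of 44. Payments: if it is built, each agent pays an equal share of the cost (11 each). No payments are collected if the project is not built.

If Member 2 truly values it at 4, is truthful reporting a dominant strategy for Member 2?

Check each profile of the others' reports and compare truth against every alternative report.
Others report (4, 14, 14): truth gives 0, best alternative gives -7.
Others report (4, 14, 16): truth gives 0, best alternative gives -7.
Others report (4, 14, 19): truth gives 0, best alternative gives -7.
Others report (4, 16, 14): truth gives 0, best alternative gives -7.
Others report (4, 16, 16): truth gives 0, best alternative gives -7.
Others report (4, 16, 19): truth gives 0, best alternative gives -7.
(Remaining 58 profiles checked similarly; truth is weakly best in each.)
In every case the truthful report is at least as good as any alternative, so it is a dominant strategy.

Yes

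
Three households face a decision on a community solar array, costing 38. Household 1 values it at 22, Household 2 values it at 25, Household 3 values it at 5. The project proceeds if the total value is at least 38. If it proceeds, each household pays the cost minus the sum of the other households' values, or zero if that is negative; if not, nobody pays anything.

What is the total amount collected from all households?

19

Total value 52 ≥ cost 38, so it is built.
Household 1: others sum to 30; max(0, 38 - 30) = 8.
Household 2: others sum to 27; max(0, 38 - 27) = 11.
Household 3: others sum to 47; max(0, 38 - 47) = 0.
Total collected = 8 + 11 + 0 = 19.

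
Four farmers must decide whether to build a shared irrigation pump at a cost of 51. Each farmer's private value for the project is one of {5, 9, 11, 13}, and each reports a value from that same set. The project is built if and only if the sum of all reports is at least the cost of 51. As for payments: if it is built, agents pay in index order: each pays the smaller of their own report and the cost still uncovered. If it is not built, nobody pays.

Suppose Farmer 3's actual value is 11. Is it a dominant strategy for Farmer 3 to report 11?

Yes

Check each profile of the others' reports and compare truth against every alternative report.
Others report (5, 5, 5): truth gives 0, best alternative gives 0.
Others report (5, 5, 9): truth gives 0, best alternative gives 0.
Others report (5, 5, 11): truth gives 0, best alternative gives 0.
Others report (5, 5, 13): truth gives 0, best alternative gives 0.
Others report (5, 9, 5): truth gives 0, best alternative gives 0.
Others report (5, 9, 9): truth gives 0, best alternative gives 0.
(Remaining 58 profiles checked similarly; truth is weakly best in each.)
In every case the truthful report is at least as good as any alternative, so it is a dominant strategy.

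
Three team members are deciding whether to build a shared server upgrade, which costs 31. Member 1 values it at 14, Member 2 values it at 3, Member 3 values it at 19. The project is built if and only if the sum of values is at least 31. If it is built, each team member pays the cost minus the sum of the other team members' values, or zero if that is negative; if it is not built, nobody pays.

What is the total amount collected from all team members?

23

Total value 36 ≥ cost 31, so it is built.
Member 1: others sum to 22; max(0, 31 - 22) = 9.
Member 2: others sum to 33; max(0, 31 - 33) = 0.
Member 3: others sum to 17; max(0, 31 - 17) = 14.
Total collected = 9 + 0 + 14 = 23.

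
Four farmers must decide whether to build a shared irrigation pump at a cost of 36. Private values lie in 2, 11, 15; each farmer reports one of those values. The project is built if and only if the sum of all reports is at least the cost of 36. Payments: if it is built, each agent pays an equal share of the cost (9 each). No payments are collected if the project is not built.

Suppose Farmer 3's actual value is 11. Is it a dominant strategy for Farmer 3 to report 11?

No

Consider the case where Farmer 1 reports 2, Farmer 2 reports 11 and Farmer 4 reports 11.
Truthful report 11: project not built, utility 0.
Report 15 instead: project built, pays 9, utility 11 - 9 = 2.
Since 2 > 0, reporting 15 is strictly better here, so truthful reporting is not dominant.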